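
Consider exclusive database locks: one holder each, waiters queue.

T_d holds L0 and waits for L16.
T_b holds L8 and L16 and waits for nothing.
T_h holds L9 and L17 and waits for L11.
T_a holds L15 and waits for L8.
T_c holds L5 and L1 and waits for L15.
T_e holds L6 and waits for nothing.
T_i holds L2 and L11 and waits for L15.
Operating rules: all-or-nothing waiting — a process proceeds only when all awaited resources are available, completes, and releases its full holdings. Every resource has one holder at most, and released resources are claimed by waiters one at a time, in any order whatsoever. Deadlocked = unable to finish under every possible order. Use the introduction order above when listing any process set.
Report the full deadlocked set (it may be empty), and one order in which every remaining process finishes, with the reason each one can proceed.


Nothing here is deadlocked.
Key observation: all waits point, directly or indirectly, at processes that can finish, so nothing is permanently blocked.
The rest can finish in the order T_b, T_a, T_i, T_d, T_h, T_e, T_c.
Walking it through:
  run T_b (it waits on nothing); releases L8 and L16
  T_a waits on L8 — all released -> runs and releases L15
  T_i waits on L15 — all released -> runs and releases L2 and L11
  T_d waits on L16 — all released -> runs and releases L0
  T_h waits on L11 — all released -> runs and releases L9 and L17
  run T_e (it waits on nothing); releases L6
  T_c waits on L15 — all released -> runs and releases L5 and L1


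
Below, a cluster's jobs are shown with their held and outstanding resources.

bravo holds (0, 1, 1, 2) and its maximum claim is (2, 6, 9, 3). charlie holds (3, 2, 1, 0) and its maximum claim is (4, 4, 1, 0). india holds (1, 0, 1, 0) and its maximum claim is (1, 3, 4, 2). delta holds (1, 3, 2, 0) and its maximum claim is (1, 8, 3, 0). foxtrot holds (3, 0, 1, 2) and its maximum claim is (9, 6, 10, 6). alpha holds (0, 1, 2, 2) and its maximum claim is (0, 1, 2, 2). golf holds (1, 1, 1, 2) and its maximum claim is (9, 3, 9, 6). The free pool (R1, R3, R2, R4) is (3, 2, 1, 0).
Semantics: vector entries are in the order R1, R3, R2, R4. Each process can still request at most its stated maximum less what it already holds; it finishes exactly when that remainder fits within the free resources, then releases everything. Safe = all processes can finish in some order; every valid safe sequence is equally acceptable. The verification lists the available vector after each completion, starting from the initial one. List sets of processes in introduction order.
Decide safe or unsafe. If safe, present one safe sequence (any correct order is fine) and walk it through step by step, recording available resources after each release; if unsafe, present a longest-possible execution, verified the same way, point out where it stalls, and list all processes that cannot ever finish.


The state is UNSAFE.
Key observation: after alpha, charlie, delta, india complete, (8, 8, 7, 2) is the best the pool ever gets, yet each leftover process wants more R2.
The run alpha, charlie, delta, india cannot be extended any further. Walking it through:
  pool = (3, 2, 1, 0)
  alpha: need (0, 0, 0, 0) fits (3, 2, 1, 0); releases (0, 1, 2, 2), pool now (3, 3, 3, 2)
  charlie: need (1, 2, 0, 0) fits (3, 3, 3, 2); releases (3, 2, 1, 0), pool now (6, 5, 4, 2)
  delta: need (0, 5, 1, 0) fits (6, 5, 4, 2); releases (1, 3, 2, 0), pool now (7, 8, 6, 2)
  india: need (0, 3, 3, 2) fits (7, 8, 6, 2); releases (1, 0, 1, 0), pool now (8, 8, 7, 2)
  bravo cannot run: need (2, 5, 8, 1) vs free (8, 8, 7, 2) (insufficient R2)
  foxtrot cannot run: need (6, 6, 9, 4) vs free (8, 8, 7, 2) (insufficient R2 and R4)
  golf cannot run: need (8, 2, 8, 4) vs free (8, 8, 7, 2) (insufficient R2 and R4)
Processes that can never finish: bravo, foxtrot and golf.


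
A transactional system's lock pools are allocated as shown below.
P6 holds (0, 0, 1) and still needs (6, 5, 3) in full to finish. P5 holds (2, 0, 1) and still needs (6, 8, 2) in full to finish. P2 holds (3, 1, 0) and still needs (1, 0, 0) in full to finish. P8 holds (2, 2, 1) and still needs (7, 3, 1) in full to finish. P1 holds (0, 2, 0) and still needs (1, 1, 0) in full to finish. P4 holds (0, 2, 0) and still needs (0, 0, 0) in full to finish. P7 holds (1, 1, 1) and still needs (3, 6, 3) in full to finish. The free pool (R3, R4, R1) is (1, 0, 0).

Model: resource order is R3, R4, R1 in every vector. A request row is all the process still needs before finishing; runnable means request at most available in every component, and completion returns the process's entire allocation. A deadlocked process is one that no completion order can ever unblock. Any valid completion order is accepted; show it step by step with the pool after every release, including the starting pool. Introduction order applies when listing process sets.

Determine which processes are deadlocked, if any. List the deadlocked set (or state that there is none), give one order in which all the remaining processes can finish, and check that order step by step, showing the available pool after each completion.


Deadlocked: P6, P5, P8 and P7.
Key observation: once P2, P4, P1 finish, the pool peaks at (4, 5, 0) — and every remaining process still needs more R1 than that.
One completion order for the rest: P2, P4, P1. Walking it through:
  pool = (1, 0, 0)
  run P2 (needs (1, 0, 0), free (1, 0, 0)); after release of (3, 1, 0) the pool is (4, 1, 0)
  run P4 (needs (0, 0, 0), free (4, 1, 0)); after release of (0, 2, 0) the pool is (4, 3, 0)
  run P1 (needs (1, 1, 0), free (4, 3, 0)); after release of (0, 2, 0) the pool is (4, 5, 0)
The blocked processes can never fit:
  P6 cannot run: need (6, 5, 3) vs free (4, 5, 0) (insufficient R3 and R1)
  P5 cannot run: need (6, 8, 2) vs free (4, 5, 0) (insufficient R3, R4 and R1)
  P8 cannot run: need (7, 3, 1) vs free (4, 5, 0) (insufficient R3 and R1)
  P7 cannot run: need (3, 6, 3) vs free (4, 5, 0) (insufficient R4 and R1)


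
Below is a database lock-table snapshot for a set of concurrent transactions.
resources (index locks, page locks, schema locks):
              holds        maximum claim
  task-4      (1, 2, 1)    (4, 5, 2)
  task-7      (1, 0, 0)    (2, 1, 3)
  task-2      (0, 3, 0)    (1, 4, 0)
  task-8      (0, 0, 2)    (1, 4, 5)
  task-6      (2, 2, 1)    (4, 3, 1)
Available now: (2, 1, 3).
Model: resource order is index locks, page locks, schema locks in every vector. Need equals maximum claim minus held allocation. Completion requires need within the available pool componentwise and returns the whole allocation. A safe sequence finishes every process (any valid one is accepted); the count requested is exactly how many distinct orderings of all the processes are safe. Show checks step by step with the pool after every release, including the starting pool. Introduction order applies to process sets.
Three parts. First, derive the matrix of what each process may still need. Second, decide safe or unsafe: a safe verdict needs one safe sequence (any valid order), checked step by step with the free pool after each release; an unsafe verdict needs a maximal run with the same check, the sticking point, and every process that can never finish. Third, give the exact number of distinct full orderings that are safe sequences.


(1) Outstanding need per process (order index locks, page locks, schema locks):
  task-4: (3, 3, 1)
  task-7: (1, 1, 3)
  task-2: (1, 1, 0)
  task-8: (1, 4, 3)
  task-6: (2, 1, 0)
(2) SAFE. One safe sequence: task-7, task-2, task-8, task-6, task-4.
Key observation: the first exact fit in this order is task-7 — it needs (1, 1, 3) with (2, 1, 3) free, meeting a requested resource to the last unit.
Verifying each step:
  pool = (2, 1, 3)
  task-7: need (1, 1, 3) fits (2, 1, 3); releases (1, 0, 0), pool now (3, 1, 3)
  task-2: need (1, 1, 0) fits (3, 1, 3); releases (0, 3, 0), pool now (3, 4, 3)
  task-8: need (1, 4, 3) fits (3, 4, 3); releases (0, 0, 2), pool now (3, 4, 5)
  task-6: need (2, 1, 0) fits (3, 4, 5); releases (2, 2, 1), pool now (5, 6, 6)
  task-4: need (3, 3, 1) fits (5, 6, 6); releases (1, 2, 1), pool now (6, 8, 7)
(3) Exactly 42 of the possible complete orderings are safe sequences.


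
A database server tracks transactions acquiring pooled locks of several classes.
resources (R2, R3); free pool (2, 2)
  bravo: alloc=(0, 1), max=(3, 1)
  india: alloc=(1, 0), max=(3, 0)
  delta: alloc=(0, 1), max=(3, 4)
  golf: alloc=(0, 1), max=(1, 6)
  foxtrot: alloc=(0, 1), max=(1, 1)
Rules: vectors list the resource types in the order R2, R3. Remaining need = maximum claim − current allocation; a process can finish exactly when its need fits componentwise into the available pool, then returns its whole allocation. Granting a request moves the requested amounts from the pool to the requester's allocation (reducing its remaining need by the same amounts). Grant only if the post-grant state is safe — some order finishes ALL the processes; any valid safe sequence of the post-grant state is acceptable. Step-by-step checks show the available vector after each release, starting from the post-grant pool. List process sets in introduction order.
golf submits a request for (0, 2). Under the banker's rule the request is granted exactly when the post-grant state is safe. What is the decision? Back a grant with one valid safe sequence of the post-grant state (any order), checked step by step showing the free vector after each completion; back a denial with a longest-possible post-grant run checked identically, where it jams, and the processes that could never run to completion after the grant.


DENY. Granting would leave the state unsafe.
Key observation: india, foxtrot, bravo can finish, but then (3, 2) is all there is, and the blocked group's R3 demands exceed it.
Pretend the grant happened; the run india, foxtrot, bravo goes as far as possible. Check, step by step:
  pool = (2, 0)
  india: need (2, 0) fits (2, 0); releases (1, 0), pool now (3, 0)
  foxtrot: need (1, 0) fits (3, 0); releases (0, 1), pool now (3, 1)
  bravo: need (3, 0) fits (3, 1); releases (0, 1), pool now (3, 2)
  delta still needs (3, 3) but only (3, 2) is free — short on R3
  golf still needs (1, 3) but only (3, 2) is free — short on R3
Processes that could never finish after the grant: delta and golf.


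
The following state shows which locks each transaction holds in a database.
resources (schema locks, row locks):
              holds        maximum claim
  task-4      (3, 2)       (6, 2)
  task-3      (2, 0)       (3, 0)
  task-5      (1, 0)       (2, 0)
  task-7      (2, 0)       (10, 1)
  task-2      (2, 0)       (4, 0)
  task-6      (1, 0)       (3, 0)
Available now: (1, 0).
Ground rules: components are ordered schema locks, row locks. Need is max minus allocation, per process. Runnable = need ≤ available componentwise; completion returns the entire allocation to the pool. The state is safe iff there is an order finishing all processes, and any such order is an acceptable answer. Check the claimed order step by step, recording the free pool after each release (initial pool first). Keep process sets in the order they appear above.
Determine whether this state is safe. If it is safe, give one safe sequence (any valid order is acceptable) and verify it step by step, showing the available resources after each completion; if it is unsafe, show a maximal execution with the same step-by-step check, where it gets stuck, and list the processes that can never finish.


SAFE. One safe sequence: task-3, task-4, task-6, task-2, task-5, task-7.
Key observation: task-3 marks the first exact bind of the order: its need (1, 0) fits the free (1, 0) with zero slack on a requested resource.
Verifying each step:
  pool = (1, 0)
  task-3 needs (1, 0) <= (1, 0) -> finishes; pool += (2, 0) = (3, 0)
  task-4 needs (3, 0) <= (3, 0) -> finishes; pool += (3, 2) = (6, 2)
  task-6 needs (2, 0) <= (6, 2) -> finishes; pool += (1, 0) = (7, 2)
  task-2 needs (2, 0) <= (7, 2) -> finishes; pool += (2, 0) = (9, 2)
  task-5 needs (1, 0) <= (9, 2) -> finishes; pool += (1, 0) = (10, 2)
  task-7 needs (8, 1) <= (10, 2) -> finishes; pool += (2, 0) = (12, 2)


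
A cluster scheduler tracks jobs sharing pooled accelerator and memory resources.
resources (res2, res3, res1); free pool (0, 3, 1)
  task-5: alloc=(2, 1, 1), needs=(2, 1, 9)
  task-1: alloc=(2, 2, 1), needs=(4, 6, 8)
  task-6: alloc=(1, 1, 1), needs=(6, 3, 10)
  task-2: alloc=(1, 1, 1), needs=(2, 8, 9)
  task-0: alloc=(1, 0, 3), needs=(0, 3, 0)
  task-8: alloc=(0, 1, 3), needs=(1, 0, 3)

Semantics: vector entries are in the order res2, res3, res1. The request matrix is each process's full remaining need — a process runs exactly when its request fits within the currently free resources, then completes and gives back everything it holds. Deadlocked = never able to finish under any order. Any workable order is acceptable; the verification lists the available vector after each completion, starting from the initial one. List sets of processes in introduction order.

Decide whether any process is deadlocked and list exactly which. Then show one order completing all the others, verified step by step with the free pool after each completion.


The deadlocked set is task-5, task-1, task-6 and task-2.
Key observation: even finishing task-0, task-8 leaves just (1, 4, 7) free — too little res2 for any of the remaining processes.
A valid finishing order for the others: task-0, task-8. Step-by-step check:
  pool = (0, 3, 1)
  run task-0 (needs (0, 3, 0), free (0, 3, 1)); after release of (1, 0, 3) the pool is (1, 3, 4)
  run task-8 (needs (1, 0, 3), free (1, 3, 4)); after release of (0, 1, 3) the pool is (1, 4, 7)
The stuck group stays short no matter what:
  task-5 still needs (2, 1, 9) but only (1, 4, 7) is free — short on res2 and res1
  task-1 still needs (4, 6, 8) but only (1, 4, 7) is free — short on res2, res3 and res1
  task-6 still needs (6, 3, 10) but only (1, 4, 7) is free — short on res2 and res1
  task-2 still needs (2, 8, 9) but only (1, 4, 7) is free — short on res2, res3 and res1


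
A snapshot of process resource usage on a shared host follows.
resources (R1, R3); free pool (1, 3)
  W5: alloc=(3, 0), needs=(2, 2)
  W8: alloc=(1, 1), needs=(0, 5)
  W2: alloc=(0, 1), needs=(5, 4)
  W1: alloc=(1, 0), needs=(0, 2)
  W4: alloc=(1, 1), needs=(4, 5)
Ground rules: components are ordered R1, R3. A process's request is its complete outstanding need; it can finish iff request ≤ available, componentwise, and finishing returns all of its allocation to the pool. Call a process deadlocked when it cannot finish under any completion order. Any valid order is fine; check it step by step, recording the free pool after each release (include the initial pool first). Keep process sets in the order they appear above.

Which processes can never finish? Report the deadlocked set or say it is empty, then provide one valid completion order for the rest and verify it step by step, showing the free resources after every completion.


The deadlocked set is W8, W2 and W4.
Key observation: R3 is the bottleneck — with W1, W5 done the pool holds (5, 3), short of every remaining need.
A valid finishing order for the others: W1, W5. Check, step by step:
  pool = (1, 3)
  W1: need (0, 2) fits (1, 3); releases (1, 0), pool now (2, 3)
  W5: need (2, 2) fits (2, 3); releases (3, 0), pool now (5, 3)
The blocked processes can never fit:
  blocked: W8 wants (0, 5), pool (5, 3) — not enough R3
  blocked: W2 wants (5, 4), pool (5, 3) — not enough R3
  blocked: W4 wants (4, 5), pool (5, 3) — not enough R3


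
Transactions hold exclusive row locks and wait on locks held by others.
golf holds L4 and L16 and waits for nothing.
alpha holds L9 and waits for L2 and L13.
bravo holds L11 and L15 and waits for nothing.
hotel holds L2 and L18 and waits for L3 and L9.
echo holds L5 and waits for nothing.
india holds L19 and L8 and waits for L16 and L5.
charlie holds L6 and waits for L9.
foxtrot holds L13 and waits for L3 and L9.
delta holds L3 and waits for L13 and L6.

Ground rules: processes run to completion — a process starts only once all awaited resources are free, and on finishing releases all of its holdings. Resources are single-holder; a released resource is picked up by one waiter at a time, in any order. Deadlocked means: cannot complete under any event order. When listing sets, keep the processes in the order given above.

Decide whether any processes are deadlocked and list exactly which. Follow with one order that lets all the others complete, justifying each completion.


The deadlocked set is alpha, hotel, charlie, foxtrot and delta.
Key observation: the waits loop around alpha -> hotel -> alpha with no way out; charlie, foxtrot and delta are caught in further circular waits.
A valid finishing order for the others: bravo, golf, echo, india.
Walking it through:
  bravo waits on nothing -> runs at once and releases L11 and L15
  golf waits on nothing -> runs at once and releases L4 and L16
  echo waits on nothing -> runs at once and releases L5
  india waits on L16 and L5 — all released -> runs and releases L19 and L8


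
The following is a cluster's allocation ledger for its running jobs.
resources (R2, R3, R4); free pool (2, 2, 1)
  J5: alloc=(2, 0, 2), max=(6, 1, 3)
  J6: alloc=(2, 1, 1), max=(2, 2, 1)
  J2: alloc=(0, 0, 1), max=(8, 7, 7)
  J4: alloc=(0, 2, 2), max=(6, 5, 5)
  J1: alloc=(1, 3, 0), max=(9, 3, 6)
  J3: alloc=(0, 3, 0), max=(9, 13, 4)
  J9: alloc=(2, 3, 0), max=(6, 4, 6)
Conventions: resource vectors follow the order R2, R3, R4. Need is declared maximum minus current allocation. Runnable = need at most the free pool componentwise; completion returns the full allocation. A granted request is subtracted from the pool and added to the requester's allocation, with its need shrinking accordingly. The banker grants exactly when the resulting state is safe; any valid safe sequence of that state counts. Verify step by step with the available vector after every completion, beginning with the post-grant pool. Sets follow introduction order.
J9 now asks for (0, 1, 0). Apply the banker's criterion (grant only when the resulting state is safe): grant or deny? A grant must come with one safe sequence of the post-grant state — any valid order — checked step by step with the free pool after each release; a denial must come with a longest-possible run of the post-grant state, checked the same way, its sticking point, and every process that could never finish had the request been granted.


DENY — the pretend-granted state is unsafe.
Key observation: after J6, J5 the pool peaks at (6, 2, 4), and each blocked process is short somewhere: J2 on R2, R3, R4; J4 on R3; J1 on R2, R4; J3 on R2, R3; J9 on R4.
After a pretend grant, a maximal execution: J6, J5 — then nothing else fits. Verifying each step:
  pool = (2, 1, 1)
  J6 needs (0, 1, 0) <= (2, 1, 1) -> finishes; pool += (2, 1, 1) = (4, 2, 2)
  J5 needs (4, 1, 1) <= (4, 2, 2) -> finishes; pool += (2, 0, 2) = (6, 2, 4)
  blocked: J2 wants (8, 7, 6), pool (6, 2, 4) — not enough R2, R3 and R4
  blocked: J4 wants (6, 3, 3), pool (6, 2, 4) — not enough R3
  blocked: J1 wants (8, 0, 6), pool (6, 2, 4) — not enough R2 and R4
  blocked: J3 wants (9, 10, 4), pool (6, 2, 4) — not enough R2 and R3
  blocked: J9 wants (4, 0, 6), pool (6, 2, 4) — not enough R4
Post-grant, the permanently blocked set is J2, J4, J1, J3 and J9.


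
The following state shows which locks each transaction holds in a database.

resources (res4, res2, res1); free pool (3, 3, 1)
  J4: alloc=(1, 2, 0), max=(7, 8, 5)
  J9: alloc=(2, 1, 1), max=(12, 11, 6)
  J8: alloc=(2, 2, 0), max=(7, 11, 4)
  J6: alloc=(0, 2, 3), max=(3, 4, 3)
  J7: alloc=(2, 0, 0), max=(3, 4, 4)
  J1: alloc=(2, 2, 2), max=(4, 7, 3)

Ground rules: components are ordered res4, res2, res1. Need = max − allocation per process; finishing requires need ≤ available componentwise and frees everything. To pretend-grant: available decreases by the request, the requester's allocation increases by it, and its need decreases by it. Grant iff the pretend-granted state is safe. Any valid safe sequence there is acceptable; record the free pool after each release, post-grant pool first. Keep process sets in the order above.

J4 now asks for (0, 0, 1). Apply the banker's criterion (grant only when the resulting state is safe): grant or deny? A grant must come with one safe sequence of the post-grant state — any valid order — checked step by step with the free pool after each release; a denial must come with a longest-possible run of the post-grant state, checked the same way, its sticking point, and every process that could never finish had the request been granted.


GRANT: granting preserves safety; a valid post-grant sequence is J6, J1, J7, J4, J8, J9.
Key observation: post-grant, (3, 3, 0) remains, and an order beginning with J6 completes everyone.
Verifying the post-grant state step by step:
  pool = (3, 3, 0)
  J6 needs (3, 2, 0) <= (3, 3, 0) -> finishes; pool += (0, 2, 3) = (3, 5, 3)
  J1 needs (2, 5, 1) <= (3, 5, 3) -> finishes; pool += (2, 2, 2) = (5, 7, 5)
  J7 needs (1, 4, 4) <= (5, 7, 5) -> finishes; pool += (2, 0, 0) = (7, 7, 5)
  J4 needs (6, 6, 4) <= (7, 7, 5) -> finishes; pool += (1, 2, 1) = (8, 9, 6)
  J8 needs (5, 9, 4) <= (8, 9, 6) -> finishes; pool += (2, 2, 0) = (10, 11, 6)
  J9 needs (10, 10, 5) <= (10, 11, 6) -> finishes; pool += (2, 1, 1) = (12, 12, 7)


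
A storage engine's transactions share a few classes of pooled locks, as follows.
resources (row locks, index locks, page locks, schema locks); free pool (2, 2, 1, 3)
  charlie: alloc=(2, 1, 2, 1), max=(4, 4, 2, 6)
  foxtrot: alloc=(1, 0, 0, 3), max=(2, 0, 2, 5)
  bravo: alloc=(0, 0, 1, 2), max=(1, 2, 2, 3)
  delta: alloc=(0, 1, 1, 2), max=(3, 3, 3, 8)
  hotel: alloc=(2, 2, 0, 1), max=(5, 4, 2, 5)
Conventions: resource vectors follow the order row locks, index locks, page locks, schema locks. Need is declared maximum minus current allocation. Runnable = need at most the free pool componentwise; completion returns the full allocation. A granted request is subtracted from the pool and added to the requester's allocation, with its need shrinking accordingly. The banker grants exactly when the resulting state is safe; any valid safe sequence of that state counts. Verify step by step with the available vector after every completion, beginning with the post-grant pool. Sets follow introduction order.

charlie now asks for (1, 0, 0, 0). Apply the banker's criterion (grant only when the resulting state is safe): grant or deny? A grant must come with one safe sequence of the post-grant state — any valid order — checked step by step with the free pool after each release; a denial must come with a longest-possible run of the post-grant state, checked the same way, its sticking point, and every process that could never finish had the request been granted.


DENY: after the grant no complete ordering would exist.
Key observation: after bravo, foxtrot the pool peaks at (2, 2, 2, 8), and each blocked process is short somewhere: charlie on index locks; delta on row locks; hotel on row locks.
On the post-grant state, bravo, foxtrot is a maximal run — nothing extends it. Verifying each step:
  pool = (1, 2, 1, 3)
  run bravo (needs (1, 2, 1, 1), free (1, 2, 1, 3)); after release of (0, 0, 1, 2) the pool is (1, 2, 2, 5)
  run foxtrot (needs (1, 0, 2, 2), free (1, 2, 2, 5)); after release of (1, 0, 0, 3) the pool is (2, 2, 2, 8)
  charlie cannot run: need (1, 3, 0, 5) vs free (2, 2, 2, 8) (insufficient index locks)
  delta cannot run: need (3, 2, 2, 6) vs free (2, 2, 2, 8) (insufficient row locks)
  hotel cannot run: need (3, 2, 2, 4) vs free (2, 2, 2, 8) (insufficient row locks)
Had the request been granted, charlie, delta and hotel could never finish.


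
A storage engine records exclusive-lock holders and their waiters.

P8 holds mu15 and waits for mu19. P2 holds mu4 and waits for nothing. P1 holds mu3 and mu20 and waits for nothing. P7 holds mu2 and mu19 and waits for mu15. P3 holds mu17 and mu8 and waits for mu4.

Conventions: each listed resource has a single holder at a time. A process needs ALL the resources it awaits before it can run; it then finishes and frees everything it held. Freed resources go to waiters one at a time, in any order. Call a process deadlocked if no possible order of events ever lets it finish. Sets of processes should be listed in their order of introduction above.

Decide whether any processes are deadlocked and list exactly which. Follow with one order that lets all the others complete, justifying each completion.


The deadlocked set is P8 and P7.
Key observation: along P8 -> P7 -> P8, each member waits on what the next one holds — a deadlock; no other process is dragged down with it.
The rest can finish in the order P2, P1, P3.
Step-by-step check:
  run P2 (it waits on nothing); releases mu4
  run P1 (it waits on nothing); releases mu3 and mu20
  P3 waits on mu4 — all released -> runs and releases mu17 and mu8


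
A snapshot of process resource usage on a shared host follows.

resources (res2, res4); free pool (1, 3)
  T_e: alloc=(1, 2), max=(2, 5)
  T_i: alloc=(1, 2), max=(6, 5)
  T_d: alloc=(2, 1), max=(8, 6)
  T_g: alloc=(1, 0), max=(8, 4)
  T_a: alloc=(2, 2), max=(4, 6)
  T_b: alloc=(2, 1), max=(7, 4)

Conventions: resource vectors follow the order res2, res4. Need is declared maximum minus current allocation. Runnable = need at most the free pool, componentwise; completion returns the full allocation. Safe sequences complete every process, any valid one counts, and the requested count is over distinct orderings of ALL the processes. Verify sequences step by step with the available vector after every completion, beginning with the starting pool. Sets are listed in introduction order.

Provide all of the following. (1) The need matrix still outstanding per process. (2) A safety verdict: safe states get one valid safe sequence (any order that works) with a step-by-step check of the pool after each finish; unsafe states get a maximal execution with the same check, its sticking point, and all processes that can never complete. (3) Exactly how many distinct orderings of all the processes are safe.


(1) Outstanding need per process (order res2, res4):
  T_e: (1, 3)
  T_i: (5, 3)
  T_d: (6, 5)
  T_g: (7, 4)
  T_a: (2, 4)
  T_b: (5, 3)
(2) UNSAFE.
Key observation: even finishing T_e, T_a leaves just (4, 7) free — too little res2 for any of the remaining processes.
A maximal execution: T_e, T_a — then nothing else fits. Walking it through:
  pool = (1, 3)
  T_e: need (1, 3) fits (1, 3); releases (1, 2), pool now (2, 5)
  T_a: need (2, 4) fits (2, 5); releases (2, 2), pool now (4, 7)
  blocked: T_i wants (5, 3), pool (4, 7) — not enough res2
  blocked: T_d wants (6, 5), pool (4, 7) — not enough res2
  blocked: T_g wants (7, 4), pool (4, 7) — not enough res2
  blocked: T_b wants (5, 3), pool (4, 7) — not enough res2
Never able to finish: T_i, T_d, T_g and T_b.
(3) The exact count: 0 of the possible complete orderings are safe sequences.


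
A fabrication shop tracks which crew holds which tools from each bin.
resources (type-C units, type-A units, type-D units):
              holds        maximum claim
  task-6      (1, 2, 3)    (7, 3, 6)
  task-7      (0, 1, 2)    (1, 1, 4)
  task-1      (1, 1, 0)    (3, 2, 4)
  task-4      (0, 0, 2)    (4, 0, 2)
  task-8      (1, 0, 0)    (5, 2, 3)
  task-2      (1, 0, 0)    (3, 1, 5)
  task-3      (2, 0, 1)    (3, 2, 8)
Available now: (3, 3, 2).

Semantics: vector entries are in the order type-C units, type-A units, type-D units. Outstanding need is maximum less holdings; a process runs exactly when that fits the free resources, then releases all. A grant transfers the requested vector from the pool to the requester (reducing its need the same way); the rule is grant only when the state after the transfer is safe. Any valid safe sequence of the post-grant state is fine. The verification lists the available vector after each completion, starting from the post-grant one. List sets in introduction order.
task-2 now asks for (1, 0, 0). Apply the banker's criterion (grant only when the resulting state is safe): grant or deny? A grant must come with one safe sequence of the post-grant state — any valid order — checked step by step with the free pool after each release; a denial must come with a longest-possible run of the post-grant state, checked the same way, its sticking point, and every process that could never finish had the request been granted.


DENY — the pretend-granted state is unsafe.
Key observation: after task-7, task-1 the pool peaks at (3, 5, 4), and each blocked process is short somewhere: task-6 on type-C units; task-4 on type-C units; task-8 on type-C units; task-2 on type-D units; task-3 on type-D units.
After a pretend grant, a maximal execution: task-7, task-1 — then nothing else fits. Step-by-step check:
  pool = (2, 3, 2)
  run task-7 (needs (1, 0, 2), free (2, 3, 2)); after release of (0, 1, 2) the pool is (2, 4, 4)
  run task-1 (needs (2, 1, 4), free (2, 4, 4)); after release of (1, 1, 0) the pool is (3, 5, 4)
  blocked: task-6 wants (6, 1, 3), pool (3, 5, 4) — not enough type-C units
  blocked: task-4 wants (4, 0, 0), pool (3, 5, 4) — not enough type-C units
  blocked: task-8 wants (4, 2, 3), pool (3, 5, 4) — not enough type-C units
  blocked: task-2 wants (1, 1, 5), pool (3, 5, 4) — not enough type-D units
  blocked: task-3 wants (1, 2, 7), pool (3, 5, 4) — not enough type-D units
Post-grant, the permanently blocked set is task-6, task-4, task-8, task-2 and task-3.


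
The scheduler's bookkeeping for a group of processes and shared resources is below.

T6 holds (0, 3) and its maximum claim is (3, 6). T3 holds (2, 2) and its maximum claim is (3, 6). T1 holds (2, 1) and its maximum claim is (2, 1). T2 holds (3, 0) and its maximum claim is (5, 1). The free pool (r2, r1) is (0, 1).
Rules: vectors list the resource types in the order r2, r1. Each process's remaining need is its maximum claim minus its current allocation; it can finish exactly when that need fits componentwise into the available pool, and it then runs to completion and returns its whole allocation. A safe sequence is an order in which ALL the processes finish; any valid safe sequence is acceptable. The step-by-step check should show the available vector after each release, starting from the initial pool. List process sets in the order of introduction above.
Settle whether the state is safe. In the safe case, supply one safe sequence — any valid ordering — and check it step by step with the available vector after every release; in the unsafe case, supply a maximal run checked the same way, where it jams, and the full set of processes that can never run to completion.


UNSAFE.
Key observation: the wall is r1: completing T1, T2 brings the pool only to (5, 2), and all the rest need more.
A maximal execution: T1, T2 — then nothing else fits. Step-by-step check:
  pool = (0, 1)
  T1 needs (0, 0) <= (0, 1) -> finishes; pool += (2, 1) = (2, 2)
  T2 needs (2, 1) <= (2, 2) -> finishes; pool += (3, 0) = (5, 2)
  T6 cannot run: need (3, 3) vs free (5, 2) (insufficient r1)
  T3 cannot run: need (1, 4) vs free (5, 2) (insufficient r1)
Never able to finish: T6 and T3.


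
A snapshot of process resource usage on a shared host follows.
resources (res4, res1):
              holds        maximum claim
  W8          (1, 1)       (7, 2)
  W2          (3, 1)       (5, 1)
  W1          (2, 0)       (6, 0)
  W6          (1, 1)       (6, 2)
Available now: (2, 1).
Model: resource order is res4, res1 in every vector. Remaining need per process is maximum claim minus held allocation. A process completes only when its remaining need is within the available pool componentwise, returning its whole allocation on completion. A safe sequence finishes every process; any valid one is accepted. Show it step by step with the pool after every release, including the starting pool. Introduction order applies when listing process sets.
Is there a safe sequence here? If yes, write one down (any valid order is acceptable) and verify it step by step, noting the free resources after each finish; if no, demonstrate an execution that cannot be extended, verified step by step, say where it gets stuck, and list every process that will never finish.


SAFE, for example via the order W2, W1, W6, W8.
Key observation: the order's first zero-slack moment is W2 ((2, 0) needed, (2, 1) free — a requested resource with nothing to spare).
Step-by-step check:
  pool = (2, 1)
  W2: need (2, 0) fits (2, 1); releases (3, 1), pool now (5, 2)
  W1: need (4, 0) fits (5, 2); releases (2, 0), pool now (7, 2)
  W6: need (5, 1) fits (7, 2); releases (1, 1), pool now (8, 3)
  W8: need (6, 1) fits (8, 3); releases (1, 1), pool now (9, 4)


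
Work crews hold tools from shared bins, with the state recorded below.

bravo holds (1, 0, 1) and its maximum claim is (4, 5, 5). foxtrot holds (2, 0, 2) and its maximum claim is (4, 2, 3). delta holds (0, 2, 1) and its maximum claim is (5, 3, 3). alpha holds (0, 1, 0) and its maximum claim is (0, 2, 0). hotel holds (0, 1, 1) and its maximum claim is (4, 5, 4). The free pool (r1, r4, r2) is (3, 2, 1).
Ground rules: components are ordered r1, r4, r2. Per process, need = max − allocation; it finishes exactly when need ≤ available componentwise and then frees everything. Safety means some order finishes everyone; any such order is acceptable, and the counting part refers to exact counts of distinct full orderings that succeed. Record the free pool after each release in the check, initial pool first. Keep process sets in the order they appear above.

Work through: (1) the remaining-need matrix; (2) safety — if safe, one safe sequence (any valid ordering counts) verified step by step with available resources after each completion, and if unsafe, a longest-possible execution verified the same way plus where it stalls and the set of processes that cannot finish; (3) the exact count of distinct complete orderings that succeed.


(1) Remaining need (order r1, r4, r2):
  bravo: (3, 5, 4)
  foxtrot: (2, 2, 1)
  delta: (5, 1, 2)
  alpha: (0, 1, 0)
  hotel: (4, 4, 3)
(2) SAFE — a valid safe sequence is foxtrot, alpha, delta, bravo, hotel.
Key observation: reading the order forward, foxtrot is the first process whose need (2, 2, 1) meets the free pool (3, 2, 1) exactly on a resource it requests.
Verifying each step:
  pool = (3, 2, 1)
  foxtrot needs (2, 2, 1) <= (3, 2, 1) -> finishes; pool += (2, 0, 2) = (5, 2, 3)
  alpha needs (0, 1, 0) <= (5, 2, 3) -> finishes; pool += (0, 1, 0) = (5, 3, 3)
  delta needs (5, 1, 2) <= (5, 3, 3) -> finishes; pool += (0, 2, 1) = (5, 5, 4)
  bravo needs (3, 5, 4) <= (5, 5, 4) -> finishes; pool += (1, 0, 1) = (6, 5, 5)
  hotel needs (4, 4, 3) <= (6, 5, 5) -> finishes; pool += (0, 1, 1) = (6, 6, 6)
(3) Precisely 8 of the possible complete orderings are safe sequences.


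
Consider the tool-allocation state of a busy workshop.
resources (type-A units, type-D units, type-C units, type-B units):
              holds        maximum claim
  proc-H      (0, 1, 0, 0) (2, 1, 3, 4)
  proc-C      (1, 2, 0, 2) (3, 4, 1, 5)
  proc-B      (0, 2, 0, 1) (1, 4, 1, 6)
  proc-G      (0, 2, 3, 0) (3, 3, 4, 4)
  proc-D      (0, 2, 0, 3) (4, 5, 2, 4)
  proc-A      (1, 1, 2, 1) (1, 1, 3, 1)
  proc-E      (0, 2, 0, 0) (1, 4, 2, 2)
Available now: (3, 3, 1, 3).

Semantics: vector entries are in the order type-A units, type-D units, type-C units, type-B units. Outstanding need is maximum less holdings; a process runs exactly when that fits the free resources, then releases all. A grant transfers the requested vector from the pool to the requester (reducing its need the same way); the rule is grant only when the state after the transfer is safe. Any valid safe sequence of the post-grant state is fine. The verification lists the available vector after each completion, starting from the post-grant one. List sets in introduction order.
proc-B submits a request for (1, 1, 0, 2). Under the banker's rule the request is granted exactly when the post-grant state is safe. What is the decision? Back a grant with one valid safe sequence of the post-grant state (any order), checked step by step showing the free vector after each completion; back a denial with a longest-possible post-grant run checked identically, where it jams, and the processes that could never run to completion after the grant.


DENY — the pretend-granted state is unsafe.
Key observation: after proc-A, proc-E the pool peaks at (3, 5, 3, 2), and each blocked process is short somewhere: proc-H on type-B units; proc-C on type-B units; proc-B on type-B units; proc-G on type-B units; proc-D on type-A units.
After a pretend grant, a maximal execution: proc-A, proc-E — then nothing else fits. Walking it through:
  pool = (2, 2, 1, 1)
  proc-A: need (0, 0, 1, 0) fits (2, 2, 1, 1); releases (1, 1, 2, 1), pool now (3, 3, 3, 2)
  proc-E: need (1, 2, 2, 2) fits (3, 3, 3, 2); releases (0, 2, 0, 0), pool now (3, 5, 3, 2)
  blocked: proc-H wants (2, 0, 3, 4), pool (3, 5, 3, 2) — not enough type-B units
  blocked: proc-C wants (2, 2, 1, 3), pool (3, 5, 3, 2) — not enough type-B units
  blocked: proc-B wants (0, 1, 1, 3), pool (3, 5, 3, 2) — not enough type-B units
  blocked: proc-G wants (3, 1, 1, 4), pool (3, 5, 3, 2) — not enough type-B units
  blocked: proc-D wants (4, 3, 2, 1), pool (3, 5, 3, 2) — not enough type-A units
Processes that could never finish after the grant: proc-H, proc-C, proc-B, proc-G and proc-D.


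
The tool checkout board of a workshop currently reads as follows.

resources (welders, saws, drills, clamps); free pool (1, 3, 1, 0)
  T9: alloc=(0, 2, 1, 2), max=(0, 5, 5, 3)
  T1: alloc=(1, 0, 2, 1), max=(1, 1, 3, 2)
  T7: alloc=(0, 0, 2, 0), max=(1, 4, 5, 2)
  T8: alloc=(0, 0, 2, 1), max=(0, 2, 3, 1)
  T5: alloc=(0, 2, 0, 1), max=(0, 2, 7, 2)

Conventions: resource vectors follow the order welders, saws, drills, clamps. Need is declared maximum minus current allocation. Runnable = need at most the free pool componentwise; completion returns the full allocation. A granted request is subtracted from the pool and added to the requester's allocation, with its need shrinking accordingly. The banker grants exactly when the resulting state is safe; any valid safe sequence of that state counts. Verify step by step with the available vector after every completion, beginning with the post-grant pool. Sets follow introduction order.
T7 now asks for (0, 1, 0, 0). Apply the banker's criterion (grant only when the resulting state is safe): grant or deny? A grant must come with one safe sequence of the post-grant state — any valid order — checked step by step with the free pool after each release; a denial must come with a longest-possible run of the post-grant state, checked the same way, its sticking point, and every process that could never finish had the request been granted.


DENY. Granting would leave the state unsafe.
Key observation: after T8, T1 the pool peaks at (2, 2, 5, 2), and each blocked process is short somewhere: T9 on saws; T7 on saws; T5 on drills.
After a pretend grant, a maximal execution: T8, T1 — then nothing else fits. Step-by-step check:
  pool = (1, 2, 1, 0)
  T8 needs (0, 2, 1, 0) <= (1, 2, 1, 0) -> finishes; pool += (0, 0, 2, 1) = (1, 2, 3, 1)
  T1 needs (0, 1, 1, 1) <= (1, 2, 3, 1) -> finishes; pool += (1, 0, 2, 1) = (2, 2, 5, 2)
  blocked: T9 wants (0, 3, 4, 1), pool (2, 2, 5, 2) — not enough saws
  blocked: T7 wants (1, 3, 3, 2), pool (2, 2, 5, 2) — not enough saws
  blocked: T5 wants (0, 0, 7, 1), pool (2, 2, 5, 2) — not enough drills
Processes that could never finish after the grant: T9, T7 and T5.


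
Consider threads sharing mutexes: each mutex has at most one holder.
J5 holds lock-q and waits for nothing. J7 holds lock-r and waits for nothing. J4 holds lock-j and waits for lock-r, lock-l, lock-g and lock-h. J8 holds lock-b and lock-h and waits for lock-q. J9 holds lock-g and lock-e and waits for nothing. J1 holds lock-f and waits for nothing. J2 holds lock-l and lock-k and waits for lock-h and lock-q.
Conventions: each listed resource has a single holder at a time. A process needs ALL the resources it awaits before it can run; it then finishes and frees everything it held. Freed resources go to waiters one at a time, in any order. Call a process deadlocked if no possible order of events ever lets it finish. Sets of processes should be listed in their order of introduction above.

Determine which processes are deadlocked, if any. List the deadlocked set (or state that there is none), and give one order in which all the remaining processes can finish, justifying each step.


Nothing here is deadlocked.
Key observation: no waiting chain loops back on itself — every chain ends at a process that waits on nothing, so everyone eventually runs.
The rest can finish in the order J9, J1, J5, J7, J8, J2, J4.
Step-by-step check:
  J9: no waits; runs immediately, freeing lock-g and lock-e
  J1: no waits; runs immediately, freeing lock-f
  J5: no waits; runs immediately, freeing lock-q
  J7: no waits; runs immediately, freeing lock-r
  run J8 (all its waits — lock-q — are resolved); releases lock-b and lock-h
  run J2 (all its waits — lock-h and lock-q — are resolved); releases lock-l and lock-k
  run J4 (all its waits — lock-r, lock-l, lock-g and lock-h — are resolved); releases lock-j
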